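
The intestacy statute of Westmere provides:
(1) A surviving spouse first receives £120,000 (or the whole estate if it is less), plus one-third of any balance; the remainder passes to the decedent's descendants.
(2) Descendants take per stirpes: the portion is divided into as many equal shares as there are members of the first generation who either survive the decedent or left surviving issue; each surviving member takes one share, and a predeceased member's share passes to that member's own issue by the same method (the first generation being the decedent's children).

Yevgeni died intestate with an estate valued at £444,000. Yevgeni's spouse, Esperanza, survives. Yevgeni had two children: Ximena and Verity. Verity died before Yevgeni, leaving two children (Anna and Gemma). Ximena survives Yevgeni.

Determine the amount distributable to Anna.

Anna receives £54,000.

Esperanza first takes £120,000, leaving a balance of £324,000. Esperanza then takes one-third of the balance (£108,000), for a total of £228,000. The remaining £216,000 passes to the descendants.
The descendants' portion (£216,000) is divided into 2 shares of £108,000: Ximena takes £108,000; Verity's £108,000 share passes to Verity's issue.
Verity's share (£108,000) is divided into 2 shares of £54,000: Anna and Gemma each take £54,000.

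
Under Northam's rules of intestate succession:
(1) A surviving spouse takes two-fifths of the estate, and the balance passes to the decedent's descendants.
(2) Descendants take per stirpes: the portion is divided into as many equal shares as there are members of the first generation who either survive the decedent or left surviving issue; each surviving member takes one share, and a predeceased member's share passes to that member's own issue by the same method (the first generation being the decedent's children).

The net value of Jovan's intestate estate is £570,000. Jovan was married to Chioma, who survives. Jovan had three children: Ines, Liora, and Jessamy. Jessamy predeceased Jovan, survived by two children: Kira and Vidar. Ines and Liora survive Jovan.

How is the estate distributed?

Chioma: £228,000; Ines: £114,000; Liora: £114,000; Kira: £57,000; Vidar: £57,000

Chioma takes two-fifths of £570,000 = £228,000. The remaining £342,000 passes to the descendants.
The descendants' portion (£342,000) is divided into 3 shares of £114,000: Ines and Liora each take £114,000; Jessamy's £114,000 share passes to Jessamy's issue.
Jessamy's share (£114,000) is divided into 2 shares of £57,000: Kira and Vidar each take £57,000.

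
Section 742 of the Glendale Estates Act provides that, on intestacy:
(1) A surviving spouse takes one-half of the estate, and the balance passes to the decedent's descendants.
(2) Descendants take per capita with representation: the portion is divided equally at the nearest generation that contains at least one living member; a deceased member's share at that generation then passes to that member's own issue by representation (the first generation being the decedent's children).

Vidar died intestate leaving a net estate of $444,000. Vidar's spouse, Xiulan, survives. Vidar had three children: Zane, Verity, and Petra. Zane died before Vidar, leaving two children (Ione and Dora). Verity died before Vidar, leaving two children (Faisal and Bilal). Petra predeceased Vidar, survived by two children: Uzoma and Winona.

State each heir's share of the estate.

Xiulan: $222,000; Ione: $37,000; Dora: $37,000; Faisal: $37,000; Bilal: $37,000; Uzoma: $37,000; Winona: $37,000

Xiulan takes one-half of $444,000 = $222,000. The remaining $222,000 passes to the descendants.
No child survives, so the initial division is made at the grandchildren's generation.
The descendants' portion ($222,000) is divided into 6 shares of $37,000: Ione, Dora, Faisal, Bilal, Uzoma, and Winona each take $37,000.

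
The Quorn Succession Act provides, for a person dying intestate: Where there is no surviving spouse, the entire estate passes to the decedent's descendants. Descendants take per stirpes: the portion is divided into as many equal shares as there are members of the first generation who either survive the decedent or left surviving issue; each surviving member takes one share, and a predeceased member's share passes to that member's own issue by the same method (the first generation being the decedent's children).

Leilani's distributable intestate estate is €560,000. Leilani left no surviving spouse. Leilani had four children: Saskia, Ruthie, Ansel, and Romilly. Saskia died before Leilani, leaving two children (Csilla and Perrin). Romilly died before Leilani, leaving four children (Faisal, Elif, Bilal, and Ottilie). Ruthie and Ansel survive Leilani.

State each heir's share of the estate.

The entire €560,000 passes to the descendants.
That amount (€560,000) is divided into 4 shares of €140,000: Ruthie and Ansel each take €140,000; Saskia's €140,000 share passes to Saskia's issue; Romilly's €140,000 share passes to Romilly's issue.
Saskia's share (€140,000) is divided into 2 shares of €70,000: Csilla and Perrin each take €70,000.
Romilly's share (€140,000) is divided into 4 shares of €35,000: Faisal, Elif, Bilal, and Ottilie each take €35,000.

Csilla: €70,000; Perrin: €70,000; Ruthie: €140,000; Ansel: €140,000; Faisal: €35,000; Elif: €35,000; Bilal: €35,000; Ottilie: €35,000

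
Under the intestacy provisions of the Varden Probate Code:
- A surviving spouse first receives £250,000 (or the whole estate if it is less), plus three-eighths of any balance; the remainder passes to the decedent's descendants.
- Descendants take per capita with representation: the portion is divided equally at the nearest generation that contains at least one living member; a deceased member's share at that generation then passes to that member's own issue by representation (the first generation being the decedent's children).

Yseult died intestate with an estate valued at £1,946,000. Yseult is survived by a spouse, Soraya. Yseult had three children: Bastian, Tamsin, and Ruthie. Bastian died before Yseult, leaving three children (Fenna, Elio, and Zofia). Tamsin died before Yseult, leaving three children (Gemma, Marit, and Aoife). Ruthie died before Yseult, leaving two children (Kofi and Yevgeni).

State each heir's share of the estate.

Soraya first takes £250,000, leaving a balance of £1,696,000. Soraya then takes three-eighths of the balance (£636,000), for a total of £886,000. The remaining £1,060,000 passes to the descendants.
No child survives, so the initial division is made at the grandchildren's generation.
The descendants' portion (£1,060,000) is divided into 8 shares of £132,500: Fenna, Elio, Zofia, Gemma, Marit, Aoife, Kofi, and Yevgeni each take £132,500.

Soraya: £886,000; Fenna: £132,500; Elio: £132,500; Zofia: £132,500; Gemma: £132,500; Marit: £132,500; Aoife: £132,500; Kofi: £132,500; Yevgeni: £132,500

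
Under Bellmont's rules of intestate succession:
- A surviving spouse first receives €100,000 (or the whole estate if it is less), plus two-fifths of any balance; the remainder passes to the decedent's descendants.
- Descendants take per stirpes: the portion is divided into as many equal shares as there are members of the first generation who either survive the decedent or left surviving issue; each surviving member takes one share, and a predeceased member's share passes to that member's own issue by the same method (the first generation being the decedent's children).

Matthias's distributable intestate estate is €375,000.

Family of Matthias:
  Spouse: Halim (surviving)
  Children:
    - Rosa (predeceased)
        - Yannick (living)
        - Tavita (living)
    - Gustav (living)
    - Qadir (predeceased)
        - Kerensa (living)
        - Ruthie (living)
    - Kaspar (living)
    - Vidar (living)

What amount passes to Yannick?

Yannick receives €16,500.

Halim first takes €100,000, leaving a balance of €275,000. Halim then takes two-fifths of the balance (€110,000), for a total of €210,000. The remaining €165,000 passes to the descendants.
The descendants' portion (€165,000) is divided into 5 shares of €33,000: Gustav, Kaspar, and Vidar each take €33,000; Rosa's €33,000 share passes to Rosa's issue; Qadir's €33,000 share passes to Qadir's issue.
Rosa's share (€33,000) is divided into 2 shares of €16,500: Yannick and Tavita each take €16,500.
Qadir's share (€33,000) is divided into 2 shares of €16,500: Kerensa and Ruthie each take €16,500.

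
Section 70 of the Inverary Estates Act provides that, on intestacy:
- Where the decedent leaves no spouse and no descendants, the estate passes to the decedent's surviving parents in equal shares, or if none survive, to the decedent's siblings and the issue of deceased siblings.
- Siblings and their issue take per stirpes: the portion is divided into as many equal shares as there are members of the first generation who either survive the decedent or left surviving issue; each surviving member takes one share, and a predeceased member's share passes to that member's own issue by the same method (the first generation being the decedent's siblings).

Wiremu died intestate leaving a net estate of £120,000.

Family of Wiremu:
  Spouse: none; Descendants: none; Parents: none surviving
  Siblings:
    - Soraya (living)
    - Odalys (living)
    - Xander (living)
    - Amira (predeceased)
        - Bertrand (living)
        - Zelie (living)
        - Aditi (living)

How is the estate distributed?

Soraya: £30,000; Odalys: £30,000; Xander: £30,000; Bertrand: £10,000; Zelie: £10,000; Aditi: £10,000

The entire £120,000 passes to the siblings and their issue.
That amount (£120,000) is divided into 4 shares of £30,000: Soraya, Odalys, and Xander each take £30,000; Amira's £30,000 share passes to Amira's issue.
Amira's share (£30,000) is divided into 3 shares of £10,000: Bertrand, Zelie, and Aditi each take £10,000.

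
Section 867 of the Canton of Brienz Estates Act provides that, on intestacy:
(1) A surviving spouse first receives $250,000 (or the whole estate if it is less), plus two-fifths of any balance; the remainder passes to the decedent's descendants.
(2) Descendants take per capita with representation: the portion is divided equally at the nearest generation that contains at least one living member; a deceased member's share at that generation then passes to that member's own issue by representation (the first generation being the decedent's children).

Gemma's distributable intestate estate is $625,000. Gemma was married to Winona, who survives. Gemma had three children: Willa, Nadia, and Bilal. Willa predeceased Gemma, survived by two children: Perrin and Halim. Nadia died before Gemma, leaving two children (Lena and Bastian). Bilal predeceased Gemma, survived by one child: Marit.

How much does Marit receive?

Marit receives $45,000.

Winona first takes $250,000, leaving a balance of $375,000. Winona then takes two-fifths of the balance ($150,000), for a total of $400,000. The remaining $225,000 passes to the descendants.
No child survives, so the initial division is made at the grandchildren's generation.
The descendants' portion ($225,000) is divided into 5 shares of $45,000: Perrin, Halim, Lena, Bastian, and Marit each take $45,000.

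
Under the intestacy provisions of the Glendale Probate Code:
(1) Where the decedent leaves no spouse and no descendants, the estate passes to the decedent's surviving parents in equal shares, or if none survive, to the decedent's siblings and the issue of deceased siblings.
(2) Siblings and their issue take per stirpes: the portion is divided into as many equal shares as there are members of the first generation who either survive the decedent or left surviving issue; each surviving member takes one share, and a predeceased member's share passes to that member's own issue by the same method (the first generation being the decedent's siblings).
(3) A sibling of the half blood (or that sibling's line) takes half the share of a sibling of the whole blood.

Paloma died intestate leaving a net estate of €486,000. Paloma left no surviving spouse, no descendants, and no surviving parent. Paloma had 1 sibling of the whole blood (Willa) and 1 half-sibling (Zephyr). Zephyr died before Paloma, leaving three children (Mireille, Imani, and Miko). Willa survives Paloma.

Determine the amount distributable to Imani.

Imani receives €54,000.

The entire €486,000 passes to the siblings and their issue.
Counting each half-blood sibling's line as half a unit, there are 3/2 units in €486,000, so one unit is €324,000. Whole-blood lines (Willa) take €324,000 each; half-blood lines (Zephyr) take €162,000 each.
Zephyr's share (€162,000) is divided into 3 shares of €54,000: Mireille, Imani, and Miko each take €54,000.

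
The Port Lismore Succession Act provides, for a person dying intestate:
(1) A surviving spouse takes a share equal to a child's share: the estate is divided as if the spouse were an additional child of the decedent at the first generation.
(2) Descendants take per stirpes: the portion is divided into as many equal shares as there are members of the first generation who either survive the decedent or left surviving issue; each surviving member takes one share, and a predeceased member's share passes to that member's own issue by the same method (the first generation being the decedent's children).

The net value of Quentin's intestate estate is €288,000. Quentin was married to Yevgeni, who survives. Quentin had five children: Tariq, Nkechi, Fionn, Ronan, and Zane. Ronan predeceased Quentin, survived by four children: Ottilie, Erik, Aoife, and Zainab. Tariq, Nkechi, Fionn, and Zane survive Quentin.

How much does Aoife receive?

Aoife receives €12,000.

The spouse counts as an additional share at the children's level, so there are 6 primary shares of €48,000. Yevgeni takes one such share (€48,000).
The children's combined portion (€240,000) is divided into 5 shares of €48,000: Tariq, Nkechi, Fionn, and Zane each take €48,000; Ronan's €48,000 share passes to Ronan's issue.
Ronan's share (€48,000) is divided into 4 shares of €12,000: Ottilie, Erik, Aoife, and Zainab each take €12,000.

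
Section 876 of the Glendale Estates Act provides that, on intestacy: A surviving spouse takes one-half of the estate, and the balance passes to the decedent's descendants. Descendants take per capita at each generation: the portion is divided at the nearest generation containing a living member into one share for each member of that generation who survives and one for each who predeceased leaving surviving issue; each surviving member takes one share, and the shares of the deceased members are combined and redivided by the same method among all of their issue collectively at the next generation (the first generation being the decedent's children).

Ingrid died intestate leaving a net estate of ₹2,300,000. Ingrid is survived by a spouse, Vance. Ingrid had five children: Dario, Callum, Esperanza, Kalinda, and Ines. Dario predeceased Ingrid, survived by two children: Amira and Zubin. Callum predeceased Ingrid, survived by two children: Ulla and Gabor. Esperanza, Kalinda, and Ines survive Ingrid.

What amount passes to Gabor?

Gabor receives ₹115,000.

Vance takes one-half of ₹2,300,000 = ₹1,150,000. The remaining ₹1,150,000 passes to the descendants.
The descendants' portion (₹1,150,000) is divided at the children's generation into 5 shares of ₹230,000. Esperanza, Kalinda, and Ines each take ₹230,000. The 2 shares of the deceased (Dario and Callum) are combined into a pool of ₹460,000.
That pool (₹460,000) is divided at the grandchildren's generation equally among Amira, Zubin, Ulla, and Gabor: ₹115,000 each.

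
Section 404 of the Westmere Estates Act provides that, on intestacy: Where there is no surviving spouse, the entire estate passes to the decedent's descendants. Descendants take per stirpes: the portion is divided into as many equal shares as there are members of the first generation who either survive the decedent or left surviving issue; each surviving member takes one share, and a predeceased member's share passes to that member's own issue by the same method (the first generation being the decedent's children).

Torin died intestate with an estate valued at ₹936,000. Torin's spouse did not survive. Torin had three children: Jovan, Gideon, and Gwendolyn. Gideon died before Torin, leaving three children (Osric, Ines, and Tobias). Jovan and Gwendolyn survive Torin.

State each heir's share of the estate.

Jovan: ₹312,000; Osric: ₹104,000; Ines: ₹104,000; Tobias: ₹104,000; Gwendolyn: ₹312,000

The entire ₹936,000 passes to the descendants.
That amount (₹936,000) is divided into 3 shares of ₹312,000: Jovan and Gwendolyn each take ₹312,000; Gideon's ₹312,000 share passes to Gideon's issue.
Gideon's share (₹312,000) is divided into 3 shares of ₹104,000: Osric, Ines, and Tobias each take ₹104,000.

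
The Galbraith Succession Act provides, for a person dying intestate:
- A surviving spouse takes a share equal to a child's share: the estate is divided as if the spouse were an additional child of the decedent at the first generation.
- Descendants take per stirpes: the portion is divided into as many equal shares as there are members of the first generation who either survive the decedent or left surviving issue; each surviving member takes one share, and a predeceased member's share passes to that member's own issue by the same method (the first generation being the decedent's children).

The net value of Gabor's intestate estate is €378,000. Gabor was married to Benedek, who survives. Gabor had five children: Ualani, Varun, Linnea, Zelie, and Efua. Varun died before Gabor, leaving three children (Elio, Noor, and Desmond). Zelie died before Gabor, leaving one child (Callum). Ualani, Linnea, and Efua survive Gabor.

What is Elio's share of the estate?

The spouse counts as an additional share at the children's level, so there are 6 primary shares of €63,000. Benedek takes one such share (€63,000).
The children's combined portion (€315,000) is divided into 5 shares of €63,000: Ualani, Linnea, and Efua each take €63,000; Varun's €63,000 share passes to Varun's issue; Zelie's €63,000 share passes to Zelie's issue.
Varun's share (€63,000) is divided into 3 shares of €21,000: Elio, Noor, and Desmond each take €21,000.
Zelie's share (€63,000) passes entirely to Callum.

Elio receives €21,000.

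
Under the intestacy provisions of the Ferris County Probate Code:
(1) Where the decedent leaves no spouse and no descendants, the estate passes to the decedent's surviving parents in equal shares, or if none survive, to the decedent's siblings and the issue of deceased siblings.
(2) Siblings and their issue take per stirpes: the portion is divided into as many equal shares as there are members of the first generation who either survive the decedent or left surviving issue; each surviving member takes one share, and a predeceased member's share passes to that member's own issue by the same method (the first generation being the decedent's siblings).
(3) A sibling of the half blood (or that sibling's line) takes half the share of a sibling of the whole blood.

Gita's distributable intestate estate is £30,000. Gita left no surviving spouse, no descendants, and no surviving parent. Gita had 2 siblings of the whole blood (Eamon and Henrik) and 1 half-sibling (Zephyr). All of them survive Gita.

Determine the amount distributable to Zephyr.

Zephyr receives £6,000.

The entire £30,000 passes to the siblings and their issue.
Counting each half-blood sibling's line as half a unit, there are 5/2 units in £30,000, so one unit is £12,000. Whole-blood lines (Eamon and Henrik) take £12,000 each; half-blood lines (Zephyr) take £6,000 each.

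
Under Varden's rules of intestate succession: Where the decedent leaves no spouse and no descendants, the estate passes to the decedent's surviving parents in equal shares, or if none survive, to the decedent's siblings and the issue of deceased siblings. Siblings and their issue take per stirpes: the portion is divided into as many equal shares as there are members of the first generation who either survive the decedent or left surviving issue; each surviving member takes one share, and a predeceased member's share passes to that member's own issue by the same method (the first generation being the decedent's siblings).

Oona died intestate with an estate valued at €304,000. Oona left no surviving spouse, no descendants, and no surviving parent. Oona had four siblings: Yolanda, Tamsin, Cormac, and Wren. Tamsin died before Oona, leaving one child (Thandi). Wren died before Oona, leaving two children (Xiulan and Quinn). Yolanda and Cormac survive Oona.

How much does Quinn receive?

The entire €304,000 passes to the siblings and their issue.
That amount (€304,000) is divided into 4 shares of €76,000: Yolanda and Cormac each take €76,000; Tamsin's €76,000 share passes to Tamsin's issue; Wren's €76,000 share passes to Wren's issue.
Tamsin's share (€76,000) passes entirely to Thandi.
Wren's share (€76,000) is divided into 2 shares of €38,000: Xiulan and Quinn each take €38,000.

Quinn receives €38,000.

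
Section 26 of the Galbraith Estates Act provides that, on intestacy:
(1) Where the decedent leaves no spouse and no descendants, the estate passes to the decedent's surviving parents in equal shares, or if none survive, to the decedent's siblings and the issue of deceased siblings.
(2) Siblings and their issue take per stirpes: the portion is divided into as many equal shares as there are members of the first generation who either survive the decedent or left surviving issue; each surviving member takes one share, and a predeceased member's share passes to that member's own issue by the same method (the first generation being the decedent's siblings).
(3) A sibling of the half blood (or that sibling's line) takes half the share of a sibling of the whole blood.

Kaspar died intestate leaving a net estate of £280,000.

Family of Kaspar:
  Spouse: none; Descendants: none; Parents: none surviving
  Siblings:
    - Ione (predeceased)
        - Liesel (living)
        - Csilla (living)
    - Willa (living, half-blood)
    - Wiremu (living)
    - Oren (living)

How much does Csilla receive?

Csilla receives £40,000.

The entire £280,000 passes to the siblings and their issue.
Counting each half-blood sibling's line as half a unit, there are 7/2 units in £280,000, so one unit is £80,000. Whole-blood lines (Ione, Wiremu, and Oren) take £80,000 each; half-blood lines (Willa) take £40,000 each.
Ione's share (£80,000) is divided into 2 shares of £40,000: Liesel and Csilla each take £40,000.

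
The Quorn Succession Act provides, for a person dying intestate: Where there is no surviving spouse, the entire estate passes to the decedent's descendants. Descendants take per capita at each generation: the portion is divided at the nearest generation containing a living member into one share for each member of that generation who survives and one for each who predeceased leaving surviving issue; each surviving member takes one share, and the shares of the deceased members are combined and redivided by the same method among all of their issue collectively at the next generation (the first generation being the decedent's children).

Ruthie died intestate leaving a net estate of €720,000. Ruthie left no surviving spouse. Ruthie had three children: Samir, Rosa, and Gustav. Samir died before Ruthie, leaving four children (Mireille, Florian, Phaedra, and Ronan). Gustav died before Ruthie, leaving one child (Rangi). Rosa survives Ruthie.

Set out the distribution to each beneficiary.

The entire €720,000 passes to the descendants.
That amount (€720,000) is divided at the children's generation into 3 shares of €240,000. Rosa takes €240,000. The 2 shares of the deceased (Samir and Gustav) are combined into a pool of €480,000.
That pool (€480,000) is divided at the grandchildren's generation equally among Mireille, Florian, Phaedra, Ronan, and Rangi: €96,000 each.

Mireille: €96,000; Florian: €96,000; Phaedra: €96,000; Ronan: €96,000; Rosa: €240,000; Rangi: €96,000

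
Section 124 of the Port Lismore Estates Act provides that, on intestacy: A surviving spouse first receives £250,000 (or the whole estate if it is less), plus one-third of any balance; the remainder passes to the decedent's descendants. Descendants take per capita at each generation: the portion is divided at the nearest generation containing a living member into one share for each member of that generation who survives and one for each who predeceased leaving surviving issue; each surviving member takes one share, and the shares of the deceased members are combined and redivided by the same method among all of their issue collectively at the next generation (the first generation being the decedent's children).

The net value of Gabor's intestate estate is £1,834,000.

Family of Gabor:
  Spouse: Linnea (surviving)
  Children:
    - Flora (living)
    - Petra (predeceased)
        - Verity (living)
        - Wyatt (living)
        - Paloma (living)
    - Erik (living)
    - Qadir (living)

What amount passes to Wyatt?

Wyatt receives £88,000.

Linnea first takes £250,000, leaving a balance of £1,584,000. Linnea then takes one-third of the balance (£528,000), for a total of £778,000. The remaining £1,056,000 passes to the descendants.
The descendants' portion (£1,056,000) is divided at the children's generation into 4 shares of £264,000. Flora, Erik, and Qadir each take £264,000. The remaining share for the deceased Petra (£264,000) is carried to the next generation.
That pool (£264,000) is divided at the grandchildren's generation equally among Verity, Wyatt, and Paloma: £88,000 each.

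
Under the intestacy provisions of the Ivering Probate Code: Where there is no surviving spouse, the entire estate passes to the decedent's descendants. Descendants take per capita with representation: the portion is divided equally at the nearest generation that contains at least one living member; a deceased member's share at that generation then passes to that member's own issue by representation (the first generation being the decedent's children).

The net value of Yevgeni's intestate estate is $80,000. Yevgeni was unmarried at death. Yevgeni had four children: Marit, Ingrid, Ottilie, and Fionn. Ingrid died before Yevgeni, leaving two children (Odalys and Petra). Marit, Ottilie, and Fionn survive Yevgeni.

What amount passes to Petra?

Petra receives $10,000.

The entire $80,000 passes to the descendants.
That amount ($80,000) is divided into 4 shares of $20,000: Marit, Ottilie, and Fionn each take $20,000; Ingrid's $20,000 share passes to Ingrid's issue.
Ingrid's share ($20,000) is divided into 2 shares of $10,000: Odalys and Petra each take $10,000.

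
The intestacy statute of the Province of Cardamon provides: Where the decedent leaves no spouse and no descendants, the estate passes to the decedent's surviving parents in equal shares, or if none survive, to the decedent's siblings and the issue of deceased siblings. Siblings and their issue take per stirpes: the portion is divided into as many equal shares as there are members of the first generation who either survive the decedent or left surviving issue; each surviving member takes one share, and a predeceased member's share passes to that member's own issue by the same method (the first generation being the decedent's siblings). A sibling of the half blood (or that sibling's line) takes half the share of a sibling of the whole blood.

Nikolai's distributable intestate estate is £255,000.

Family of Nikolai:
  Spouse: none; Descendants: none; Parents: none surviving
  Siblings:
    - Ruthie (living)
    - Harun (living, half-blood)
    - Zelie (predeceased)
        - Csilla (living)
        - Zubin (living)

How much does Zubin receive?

Zubin receives £51,000.

The entire £255,000 passes to the siblings and their issue.
Counting each half-blood sibling's line as half a unit, there are 5/2 units in £255,000, so one unit is £102,000. Whole-blood lines (Ruthie and Zelie) take £102,000 each; half-blood lines (Harun) take £51,000 each.
Zelie's share (£102,000) is divided into 2 shares of £51,000: Csilla and Zubin each take £51,000.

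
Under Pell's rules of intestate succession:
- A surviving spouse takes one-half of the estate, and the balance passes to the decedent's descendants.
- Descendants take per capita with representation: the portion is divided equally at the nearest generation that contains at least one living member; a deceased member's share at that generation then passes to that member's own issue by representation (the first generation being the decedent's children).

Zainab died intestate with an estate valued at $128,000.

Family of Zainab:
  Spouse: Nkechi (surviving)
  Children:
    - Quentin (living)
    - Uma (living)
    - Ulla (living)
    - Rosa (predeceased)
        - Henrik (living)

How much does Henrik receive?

Nkechi takes one-half of $128,000 = $64,000. The remaining $64,000 passes to the descendants.
The descendants' portion ($64,000) is divided into 4 shares of $16,000: Quentin, Uma, and Ulla each take $16,000; Rosa's $16,000 share passes to Rosa's issue.
Rosa's share ($16,000) passes entirely to Henrik.

Henrik receives $16,000.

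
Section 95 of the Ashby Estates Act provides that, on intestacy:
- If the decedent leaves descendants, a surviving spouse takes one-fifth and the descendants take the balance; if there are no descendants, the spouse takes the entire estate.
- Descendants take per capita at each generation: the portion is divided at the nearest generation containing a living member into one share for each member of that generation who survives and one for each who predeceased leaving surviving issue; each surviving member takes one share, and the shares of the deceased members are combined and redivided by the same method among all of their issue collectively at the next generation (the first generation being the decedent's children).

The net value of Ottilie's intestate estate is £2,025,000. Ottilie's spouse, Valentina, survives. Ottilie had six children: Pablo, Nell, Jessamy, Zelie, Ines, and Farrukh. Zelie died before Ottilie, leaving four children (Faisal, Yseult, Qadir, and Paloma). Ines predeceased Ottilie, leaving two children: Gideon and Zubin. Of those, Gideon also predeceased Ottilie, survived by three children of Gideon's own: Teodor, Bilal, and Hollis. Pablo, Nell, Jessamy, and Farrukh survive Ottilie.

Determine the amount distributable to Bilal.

Bilal receives £30,000.

Valentina takes one-fifth of £2,025,000 = £405,000. The remaining £1,620,000 passes to the descendants.
The descendants' portion (£1,620,000) is divided at the children's generation into 6 shares of £270,000. Pablo, Nell, Jessamy, and Farrukh each take £270,000. The 2 shares of the deceased (Zelie and Ines) are combined into a pool of £540,000.
That pool (£540,000) is divided at the grandchildren's generation into 6 shares of £90,000. Faisal, Yseult, Qadir, Paloma, and Zubin each take £90,000. The remaining share for the deceased Gideon (£90,000) is carried to the next generation.
That pool (£90,000) is divided at the great-grandchildren's generation equally among Teodor, Bilal, and Hollis: £30,000 each.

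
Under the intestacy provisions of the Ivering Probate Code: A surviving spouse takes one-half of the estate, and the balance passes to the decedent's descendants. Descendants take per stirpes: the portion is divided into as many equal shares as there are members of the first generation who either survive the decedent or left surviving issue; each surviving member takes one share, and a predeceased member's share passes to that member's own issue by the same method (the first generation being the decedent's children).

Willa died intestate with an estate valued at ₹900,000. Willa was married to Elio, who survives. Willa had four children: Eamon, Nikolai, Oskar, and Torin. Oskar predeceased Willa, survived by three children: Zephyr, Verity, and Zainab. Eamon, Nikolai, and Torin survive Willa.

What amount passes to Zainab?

Zainab receives ₹37,500.

Elio takes one-half of ₹900,000 = ₹450,000. The remaining ₹450,000 passes to the descendants.
The descendants' portion (₹450,000) is divided into 4 shares of ₹112,500: Eamon, Nikolai, and Torin each take ₹112,500; Oskar's ₹112,500 share passes to Oskar's issue.
Oskar's share (₹112,500) is divided into 3 shares of ₹37,500: Zephyr, Verity, and Zainab each take ₹37,500.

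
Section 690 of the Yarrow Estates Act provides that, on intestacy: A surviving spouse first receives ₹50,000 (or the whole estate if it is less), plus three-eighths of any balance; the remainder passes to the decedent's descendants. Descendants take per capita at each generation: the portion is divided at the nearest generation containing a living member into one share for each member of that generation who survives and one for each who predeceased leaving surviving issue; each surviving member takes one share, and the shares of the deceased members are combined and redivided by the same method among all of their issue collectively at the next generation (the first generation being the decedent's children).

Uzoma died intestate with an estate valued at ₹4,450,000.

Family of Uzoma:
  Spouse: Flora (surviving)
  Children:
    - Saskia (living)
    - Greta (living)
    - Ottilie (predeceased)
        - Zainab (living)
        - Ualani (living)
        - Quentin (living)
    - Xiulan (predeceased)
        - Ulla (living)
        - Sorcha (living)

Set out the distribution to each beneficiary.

Flora first takes ₹50,000, leaving a balance of ₹4,400,000. Flora then takes three-eighths of the balance (₹1,650,000), for a total of ₹1,700,000. The remaining ₹2,750,000 passes to the descendants.
The descendants' portion (₹2,750,000) is divided at the children's generation into 4 shares of ₹687,500. Saskia and Greta each take ₹687,500. The 2 shares of the deceased (Ottilie and Xiulan) are combined into a pool of ₹1,375,000.
That pool (₹1,375,000) is divided at the grandchildren's generation equally among Zainab, Ualani, Quentin, Ulla, and Sorcha: ₹275,000 each.

Flora: ₹1,700,000; Saskia: ₹687,500; Greta: ₹687,500; Zainab: ₹275,000; Ualani: ₹275,000; Quentin: ₹275,000; Ulla: ₹275,000; Sorcha: ₹275,000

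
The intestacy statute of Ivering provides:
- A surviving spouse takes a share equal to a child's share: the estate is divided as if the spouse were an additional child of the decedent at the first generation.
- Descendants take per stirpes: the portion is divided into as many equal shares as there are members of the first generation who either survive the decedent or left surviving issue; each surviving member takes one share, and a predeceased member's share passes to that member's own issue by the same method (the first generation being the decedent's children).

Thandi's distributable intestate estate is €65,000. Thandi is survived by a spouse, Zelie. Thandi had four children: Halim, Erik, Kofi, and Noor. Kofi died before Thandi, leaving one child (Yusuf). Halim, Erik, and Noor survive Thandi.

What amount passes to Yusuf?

The spouse counts as an additional share at the children's level, so there are 5 primary shares of €13,000. Zelie takes one such share (€13,000).
The children's combined portion (€52,000) is divided into 4 shares of €13,000: Halim, Erik, and Noor each take €13,000; Kofi's €13,000 share passes to Kofi's issue.
Kofi's share (€13,000) passes entirely to Yusuf.

Yusuf receives €13,000.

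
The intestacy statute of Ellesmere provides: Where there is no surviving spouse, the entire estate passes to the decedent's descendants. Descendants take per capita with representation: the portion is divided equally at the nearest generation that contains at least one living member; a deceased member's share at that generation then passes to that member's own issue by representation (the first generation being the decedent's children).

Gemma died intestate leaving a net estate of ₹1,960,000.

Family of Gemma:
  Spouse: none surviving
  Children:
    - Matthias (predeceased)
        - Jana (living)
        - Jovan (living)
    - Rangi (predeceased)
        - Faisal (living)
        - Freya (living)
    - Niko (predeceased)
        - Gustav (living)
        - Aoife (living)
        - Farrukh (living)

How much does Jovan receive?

The entire ₹1,960,000 passes to the descendants.
No child survives, so the initial division is made at the grandchildren's generation.
That amount (₹1,960,000) is divided into 7 shares of ₹280,000: Jana, Jovan, Faisal, Freya, Gustav, Aoife, and Farrukh each take ₹280,000.

Jovan receives ₹280,000.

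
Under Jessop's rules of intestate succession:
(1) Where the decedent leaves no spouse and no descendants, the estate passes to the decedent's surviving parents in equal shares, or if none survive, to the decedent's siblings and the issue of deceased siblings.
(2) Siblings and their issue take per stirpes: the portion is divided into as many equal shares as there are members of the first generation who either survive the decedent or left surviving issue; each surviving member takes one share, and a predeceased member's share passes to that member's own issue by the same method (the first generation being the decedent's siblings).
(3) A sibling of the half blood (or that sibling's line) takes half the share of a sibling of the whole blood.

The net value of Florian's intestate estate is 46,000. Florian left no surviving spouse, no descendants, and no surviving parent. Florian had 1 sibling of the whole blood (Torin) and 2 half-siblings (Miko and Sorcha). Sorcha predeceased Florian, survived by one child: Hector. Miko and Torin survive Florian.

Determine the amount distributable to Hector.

The entire 46,000 passes to the siblings and their issue.
Counting each half-blood sibling's line as half a unit, there are 2 units in 46,000, so one unit is 23,000. Whole-blood lines (Torin) take 23,000 each; half-blood lines (Miko and Sorcha) take 11,500 each.
Sorcha's share (11,500) passes entirely to Hector.

Hector receives 11,500.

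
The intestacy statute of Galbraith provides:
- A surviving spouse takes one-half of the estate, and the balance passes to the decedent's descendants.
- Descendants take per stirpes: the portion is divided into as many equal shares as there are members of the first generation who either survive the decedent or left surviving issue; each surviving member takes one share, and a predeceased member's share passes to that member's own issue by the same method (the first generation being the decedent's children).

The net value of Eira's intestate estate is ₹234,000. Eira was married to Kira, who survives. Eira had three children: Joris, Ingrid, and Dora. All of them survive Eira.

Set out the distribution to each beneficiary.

Kira takes one-half of ₹234,000 = ₹117,000. The remaining ₹117,000 passes to the descendants.
The descendants' portion (₹117,000) is divided into 3 shares of ₹39,000: Joris, Ingrid, and Dora each take ₹39,000.

Kira: ₹117,000; Joris: ₹39,000; Ingrid: ₹39,000; Dora: ₹39,000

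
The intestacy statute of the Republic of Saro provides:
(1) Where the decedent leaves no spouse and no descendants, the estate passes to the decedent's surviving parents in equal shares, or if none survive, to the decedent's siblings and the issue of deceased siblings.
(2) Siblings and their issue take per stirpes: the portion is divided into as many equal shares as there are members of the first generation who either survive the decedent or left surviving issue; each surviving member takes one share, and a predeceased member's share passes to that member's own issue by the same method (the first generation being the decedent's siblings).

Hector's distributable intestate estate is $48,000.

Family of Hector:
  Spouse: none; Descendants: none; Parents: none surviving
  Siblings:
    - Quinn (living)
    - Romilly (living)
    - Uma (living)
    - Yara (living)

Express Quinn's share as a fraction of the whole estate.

The entire $48,000 passes to the siblings and their issue.
That amount ($48,000) is divided into 4 shares of $12,000: Quinn, Romilly, Uma, and Yara each take $12,000.

Quinn receives 1/4 of the estate.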